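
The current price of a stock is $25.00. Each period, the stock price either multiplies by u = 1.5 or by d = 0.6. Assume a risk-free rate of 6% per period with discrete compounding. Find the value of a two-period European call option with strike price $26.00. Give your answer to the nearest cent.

$7.03

Risk-neutral probability p = (1 + 0.06 − 0.6)/(1.5 − 0.6) = 0.4600/0.9000 = 0.5111
Terminal stock prices: S_uu = 56.25, S_ud = 22.5, S_dd = 9
Terminal payoffs (S − K): max(30.25, 0) = 30.25, max(-3.5, 0) = 0, max(-17, 0) = 0
Node u (S = 37.5): V_u = 1/1.06·[0.5111·30.2500 + 0.4889·0.0000] = 14.5860
Node d (S = 15): V_d = 1/1.06·[0.5111·0.0000 + 0.4889·0.0000] = 0.0000
Node 0 (S = 25): V_0 = 1/1.06·[0.5111·14.5860 + 0.4889·0.0000] = 7.0331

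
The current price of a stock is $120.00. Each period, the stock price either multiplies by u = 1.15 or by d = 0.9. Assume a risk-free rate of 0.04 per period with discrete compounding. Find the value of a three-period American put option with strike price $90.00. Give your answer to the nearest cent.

Risk-neutral probability p = (1 + 0.04 − 0.9)/(1.15 − 0.9) = 0.1400/0.2500 = 0.5600
Terminal stock prices: S_uuu = 182.5, S_uud = 142.8, S_udd = 111.8, S_ddd = 87.48
Terminal payoffs (K − S): max(-92.5, 0) = 0, max(-52.83, 0) = 0, max(-21.78, 0) = 0, max(2.52, 0) = 2.52
Node uu (S = 158.7): continuation = 1/1.04·[0.5600·0.0000 + 0.4400·0.0000] = 0.0000; exercise value = 0.0000 ≤ continuation, so V_uu = 0.0000
Node ud (S = 124.2): continuation = 1/1.04·[0.5600·0.0000 + 0.4400·0.0000] = 0.0000; exercise value = 0.0000 ≤ continuation, so V_ud = 0.0000
Node dd (S = 97.2): continuation = 1/1.04·[0.5600·0.0000 + 0.4400·2.5200] = 1.0662; exercise value = 0.0000 ≤ continuation, so V_dd = 1.0662
Node u (S = 138): continuation = 1/1.04·[0.5600·0.0000 + 0.4400·0.0000] = 0.0000; exercise value = 0.0000 ≤ continuation, so V_u = 0.0000
Node d (S = 108): continuation = 1/1.04·[0.5600·0.0000 + 0.4400·1.0662] = 0.4511; exercise value = 0.0000 ≤ continuation, so V_d = 0.4511
Node 0 (S = 120): continuation = 1/1.04·[0.5600·0.0000 + 0.4400·0.4511] = 0.1908; exercise value = 0.0000 ≤ continuation, so V_0 = 0.1908

$0.19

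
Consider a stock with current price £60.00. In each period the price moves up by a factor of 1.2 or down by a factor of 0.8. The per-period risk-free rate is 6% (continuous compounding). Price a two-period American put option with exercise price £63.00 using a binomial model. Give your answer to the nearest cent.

£5.96

Risk-neutral probability p = (e^0.06 − 0.8)/(1.2 − 0.8) = 0.2618/0.4000 = 0.6546
Terminal stock prices: S_uu = 86.4, S_ud = 57.6, S_dd = 38.4
Terminal payoffs (K − S): max(-23.4, 0) = 0, max(5.4, 0) = 5.4, max(24.6, 0) = 24.6
Node u (S = 72): continuation = e^(−0.06)·[0.6546·0.0000 + 0.3454·5.4000] = 1.7566; exercise value = 0.0000 ≤ continuation, so V_u = 1.7566
Node d (S = 48): continuation = e^(−0.06)·[0.6546·5.4000 + 0.3454·24.6000] = 11.3312; exercise value = 15.0000 > continuation, so V_d = 15.0000 (exercise)
Node 0 (S = 60): continuation = e^(−0.06)·[0.6546·1.7566 + 0.3454·15.0000] = 5.9623; exercise value = 3.0000 ≤ continuation, so V_0 = 5.9623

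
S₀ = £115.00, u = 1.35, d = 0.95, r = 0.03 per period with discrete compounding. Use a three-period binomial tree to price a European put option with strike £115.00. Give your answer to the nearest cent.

Risk-neutral probability p = (1 + 0.03 − 0.95)/(1.35 − 0.95) = 0.0800/0.4000 = 0.2000
Terminal stock prices: S_uuu = 282.9, S_uud = 199.1, S_udd = 140.1, S_ddd = 98.6
Terminal payoffs (K − S): max(-167.9, 0) = 0, max(-84.11, 0) = 0, max(-25.11, 0) = 0, max(16.4, 0) = 16.4
Node uu (S = 209.6): V_uu = 1/1.03·[0.2000·0.0000 + 0.8000·0.0000] = 0.0000
Node ud (S = 147.5): V_ud = 1/1.03·[0.2000·0.0000 + 0.8000·0.0000] = 0.0000
Node dd (S = 103.8): V_dd = 1/1.03·[0.2000·0.0000 + 0.8000·16.4019] = 12.7393
Node u (S = 155.2): V_u = 1/1.03·[0.2000·0.0000 + 0.8000·0.0000] = 0.0000
Node d (S = 109.2): V_d = 1/1.03·[0.2000·0.0000 + 0.8000·12.7393] = 9.8946
Node 0 (S = 115): V_0 = 1/1.03·[0.2000·0.0000 + 0.8000·9.8946] = 7.6851

£7.69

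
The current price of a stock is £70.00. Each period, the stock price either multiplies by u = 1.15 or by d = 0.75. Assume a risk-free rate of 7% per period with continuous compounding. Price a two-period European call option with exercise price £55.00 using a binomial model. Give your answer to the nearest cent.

£22.70

Risk-neutral probability p = (e^0.07 − 0.75)/(1.15 − 0.75) = 0.3225/0.4000 = 0.8063
Terminal stock prices: S_uu = 92.57, S_ud = 60.38, S_dd = 39.38
Terminal payoffs (S − K): max(37.57, 0) = 37.57, max(5.375, 0) = 5.375, max(-15.62, 0) = 0
Node u (S = 80.5): V_u = e^(−0.07)·[0.8063·37.5750 + 0.1937·5.3750] = 29.2183
Node d (S = 52.5): V_d = e^(−0.07)·[0.8063·5.3750 + 0.1937·0.0000] = 4.0407
Node 0 (S = 70): V_0 = e^(−0.07)·[0.8063·29.2183 + 0.1937·4.0407] = 22.6951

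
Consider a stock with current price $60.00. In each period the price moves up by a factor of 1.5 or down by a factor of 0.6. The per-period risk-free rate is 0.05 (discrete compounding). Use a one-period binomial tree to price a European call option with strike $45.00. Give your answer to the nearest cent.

Risk-neutral probability p = (1 + 0.05 − 0.6)/(1.5 − 0.6) = 0.4500/0.9000 = 0.5000
Terminal stock prices: S_u = 90, S_d = 36
Terminal payoffs (S − K): max(45, 0) = 45, max(-9, 0) = 0
Node 0 (S = 60): V_0 = 1/1.05·[0.5000·45.0000 + 0.5000·0.0000] = 21.4286

$21.43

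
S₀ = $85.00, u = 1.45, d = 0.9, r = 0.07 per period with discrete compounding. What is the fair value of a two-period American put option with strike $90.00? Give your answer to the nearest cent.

Risk-neutral probability p = (1 + 0.07 − 0.9)/(1.45 − 0.9) = 0.1700/0.5500 = 0.3091
Terminal stock prices: S_uu = 178.7, S_ud = 110.9, S_dd = 68.85
Terminal payoffs (K − S): max(-88.71, 0) = 0, max(-20.92, 0) = 0, max(21.15, 0) = 21.15
Node u (S = 123.2): continuation = 1/1.07·[0.3091·0.0000 + 0.6909·0.0000] = 0.0000; exercise value = 0.0000 ≤ continuation, so V_u = 0.0000
Node d (S = 76.5): continuation = 1/1.07·[0.3091·0.0000 + 0.6909·21.1500] = 13.6568; exercise value = 13.5000 ≤ continuation, so V_d = 13.6568
Node 0 (S = 85): continuation = 1/1.07·[0.3091·0.0000 + 0.6909·13.6568] = 8.8183; exercise value = 5.0000 ≤ continuation, so V_0 = 8.8183

$8.82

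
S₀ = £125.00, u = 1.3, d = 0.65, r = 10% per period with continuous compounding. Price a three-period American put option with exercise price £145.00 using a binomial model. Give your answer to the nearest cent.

Risk-neutral probability p = (e^0.1 − 0.65)/(1.3 − 0.65) = 0.4552/0.6500 = 0.7003
Terminal stock prices: S_uuu = 274.6, S_uud = 137.3, S_udd = 68.66, S_ddd = 34.33
Terminal payoffs (K − S): max(-129.6, 0) = 0, max(7.687, 0) = 7.687, max(76.34, 0) = 76.34, max(110.7, 0) = 110.7
Node uu (S = 211.3): continuation = e^(−0.1)·[0.7003·0.0000 + 0.2997·7.6875] = 2.0850; exercise value = 0.0000 ≤ continuation, so V_uu = 2.0850
Node ud (S = 105.6): continuation = e^(−0.1)·[0.7003·7.6875 + 0.2997·76.3438] = 25.5764; exercise value = 39.3750 > continuation, so V_ud = 39.3750 (exercise)
Node dd (S = 52.81): continuation = e^(−0.1)·[0.7003·76.3438 + 0.2997·110.6719] = 78.3889; exercise value = 92.1875 > continuation, so V_dd = 92.1875 (exercise)
Node u (S = 162.5): continuation = e^(−0.1)·[0.7003·2.0850 + 0.2997·39.3750] = 12.0001; exercise value = 0.0000 ≤ continuation, so V_u = 12.0001
Node d (S = 81.25): continuation = e^(−0.1)·[0.7003·39.3750 + 0.2997·92.1875] = 49.9514; exercise value = 63.7500 > continuation, so V_d = 63.7500 (exercise)
Node 0 (S = 125): continuation = e^(−0.1)·[0.7003·12.0001 + 0.2997·63.7500] = 24.8934; exercise value = 20.0000 ≤ continuation, so V_0 = 24.8934

£24.89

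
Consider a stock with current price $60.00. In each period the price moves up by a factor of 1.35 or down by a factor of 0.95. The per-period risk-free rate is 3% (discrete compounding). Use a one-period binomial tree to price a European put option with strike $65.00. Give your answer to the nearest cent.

$6.21

Risk-neutral probability p = (1 + 0.03 − 0.95)/(1.35 − 0.95) = 0.0800/0.4000 = 0.2000
Terminal stock prices: S_u = 81, S_d = 57
Terminal payoffs (K − S): max(-16, 0) = 0, max(8, 0) = 8
Node 0 (S = 60): V_0 = 1/1.03·[0.2000·0.0000 + 0.8000·8.0000] = 6.2136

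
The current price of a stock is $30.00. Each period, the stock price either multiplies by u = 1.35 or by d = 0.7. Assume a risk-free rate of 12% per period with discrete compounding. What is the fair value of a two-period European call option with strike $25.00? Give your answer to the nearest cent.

Risk-neutral probability p = (1 + 0.12 − 0.7)/(1.35 − 0.7) = 0.4200/0.6500 = 0.6462
Terminal stock prices: S_uu = 54.68, S_ud = 28.35, S_dd = 14.7
Terminal payoffs (S − K): max(29.68, 0) = 29.68, max(3.35, 0) = 3.35, max(-10.3, 0) = 0
Node u (S = 40.5): V_u = 1/1.12·[0.6462·29.6750 + 0.3538·3.3500] = 18.1786
Node d (S = 21): V_d = 1/1.12·[0.6462·3.3500 + 0.3538·0.0000] = 1.9327
Node 0 (S = 30): V_0 = 1/1.12·[0.6462·18.1786 + 0.3538·1.9327] = 11.0982

$11.10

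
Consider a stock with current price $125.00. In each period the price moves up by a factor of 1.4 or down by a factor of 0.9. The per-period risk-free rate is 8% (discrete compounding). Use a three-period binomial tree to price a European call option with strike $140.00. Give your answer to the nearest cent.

Risk-neutral probability p = (1 + 0.08 − 0.9)/(1.4 − 0.9) = 0.1800/0.5000 = 0.3600
Terminal stock prices: S_uuu = 343, S_uud = 220.5, S_udd = 141.8, S_ddd = 91.13
Terminal payoffs (S − K): max(203, 0) = 203, max(80.5, 0) = 80.5, max(1.75, 0) = 1.75, max(-48.87, 0) = 0
Node uu (S = 245): V_uu = 1/1.08·[0.3600·203.0000 + 0.6400·80.5000] = 115.3704
Node ud (S = 157.5): V_ud = 1/1.08·[0.3600·80.5000 + 0.6400·1.7500] = 27.8704
Node dd (S = 101.2): V_dd = 1/1.08·[0.3600·1.7500 + 0.6400·0.0000] = 0.5833
Node u (S = 175): V_u = 1/1.08·[0.3600·115.3704 + 0.6400·27.8704] = 54.9726
Node d (S = 112.5): V_d = 1/1.08·[0.3600·27.8704 + 0.6400·0.5833] = 9.6358
Node 0 (S = 125): V_0 = 1/1.08·[0.3600·54.9726 + 0.6400·9.6358] = 24.0343

$24.03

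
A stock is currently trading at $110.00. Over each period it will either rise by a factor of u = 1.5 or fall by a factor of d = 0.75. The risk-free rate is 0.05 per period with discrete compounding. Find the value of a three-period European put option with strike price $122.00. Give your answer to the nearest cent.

Risk-neutral probability p = (1 + 0.05 − 0.75)/(1.5 − 0.75) = 0.3000/0.7500 = 0.4000
Terminal stock prices: S_uuu = 371.2, S_uud = 185.6, S_udd = 92.81, S_ddd = 46.41
Terminal payoffs (K − S): max(-249.2, 0) = 0, max(-63.62, 0) = 0, max(29.19, 0) = 29.19, max(75.59, 0) = 75.59
Node uu (S = 247.5): V_uu = 1/1.05·[0.4000·0.0000 + 0.6000·0.0000] = 0.0000
Node ud (S = 123.8): V_ud = 1/1.05·[0.4000·0.0000 + 0.6000·29.1875] = 16.6786
Node dd (S = 61.88): V_dd = 1/1.05·[0.4000·29.1875 + 0.6000·75.5938] = 54.3155
Node u (S = 165): V_u = 1/1.05·[0.4000·0.0000 + 0.6000·16.6786] = 9.5306
Node d (S = 82.5): V_d = 1/1.05·[0.4000·16.6786 + 0.6000·54.3155] = 37.3912
Node 0 (S = 110): V_0 = 1/1.05·[0.4000·9.5306 + 0.6000·37.3912] = 24.9971

$25.00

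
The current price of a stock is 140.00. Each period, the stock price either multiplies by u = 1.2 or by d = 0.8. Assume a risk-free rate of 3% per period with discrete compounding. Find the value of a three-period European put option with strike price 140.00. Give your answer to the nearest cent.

14.06

Risk-neutral probability p = (1 + 0.03 − 0.8)/(1.2 − 0.8) = 0.2300/0.4000 = 0.5750
Terminal stock prices: S_uuu = 241.9, S_uud = 161.3, S_udd = 107.5, S_ddd = 71.68
Terminal payoffs (K − S): max(-101.9, 0) = 0, max(-21.28, 0) = 0, max(32.48, 0) = 32.48, max(68.32, 0) = 68.32
Node uu (S = 201.6): V_uu = 1/1.03·[0.5750·0.0000 + 0.4250·0.0000] = 0.0000
Node ud (S = 134.4): V_ud = 1/1.03·[0.5750·0.0000 + 0.4250·32.4800] = 13.4019
Node dd (S = 89.6): V_dd = 1/1.03·[0.5750·32.4800 + 0.4250·68.3200] = 46.3223
Node u (S = 168): V_u = 1/1.03·[0.5750·0.0000 + 0.4250·13.4019] = 5.5299
Node d (S = 112): V_d = 1/1.03·[0.5750·13.4019 + 0.4250·46.3223] = 26.5952
Node 0 (S = 140): V_0 = 1/1.03·[0.5750·5.5299 + 0.4250·26.5952] = 14.0609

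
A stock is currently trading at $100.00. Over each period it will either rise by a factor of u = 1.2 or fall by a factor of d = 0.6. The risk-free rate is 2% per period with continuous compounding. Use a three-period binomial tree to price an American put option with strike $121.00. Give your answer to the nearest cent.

Risk-neutral probability p = (e^0.02 − 0.6)/(1.2 − 0.6) = 0.4202/0.6000 = 0.7003
Terminal stock prices: S_uuu = 172.8, S_uud = 86.4, S_udd = 43.2, S_ddd = 21.6
Terminal payoffs (K − S): max(-51.8, 0) = 0, max(34.6, 0) = 34.6, max(77.8, 0) = 77.8, max(99.4, 0) = 99.4
Node uu (S = 144): continuation = e^(−0.02)·[0.7003·0.0000 + 0.2997·34.6000] = 10.1631; exercise value = 0.0000 ≤ continuation, so V_uu = 10.1631
Node ud (S = 72): continuation = e^(−0.02)·[0.7003·34.6000 + 0.2997·77.8000] = 46.6040; exercise value = 49.0000 > continuation, so V_ud = 49.0000 (exercise)
Node dd (S = 36): continuation = e^(−0.02)·[0.7003·77.8000 + 0.2997·99.4000] = 82.6040; exercise value = 85.0000 > continuation, so V_dd = 85.0000 (exercise)
Node u (S = 120): continuation = e^(−0.02)·[0.7003·10.1631 + 0.2997·49.0000] = 21.3694; exercise value = 1.0000 ≤ continuation, so V_u = 21.3694
Node d (S = 60): continuation = e^(−0.02)·[0.7003·49.0000 + 0.2997·85.0000] = 58.6040; exercise value = 61.0000 > continuation, so V_d = 61.0000 (exercise)
Node 0 (S = 100): continuation = e^(−0.02)·[0.7003·21.3694 + 0.2997·61.0000] = 32.5870; exercise value = 21.0000 ≤ continuation, so V_0 = 32.5870

$32.59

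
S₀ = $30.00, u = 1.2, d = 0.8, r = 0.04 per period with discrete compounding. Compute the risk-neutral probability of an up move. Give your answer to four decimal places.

Risk-neutral probability p = (1 + 0.04 − 0.8)/(1.2 − 0.8) = 0.2400/0.4000 = 0.6000

p = 0.6000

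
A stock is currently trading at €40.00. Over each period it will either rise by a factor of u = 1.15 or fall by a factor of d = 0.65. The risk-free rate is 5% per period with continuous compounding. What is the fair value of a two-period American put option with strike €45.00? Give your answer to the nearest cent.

€5.73

Risk-neutral probability p = (e^0.05 − 0.65)/(1.15 − 0.65) = 0.4013/0.5000 = 0.8025
Terminal stock prices: S_uu = 52.9, S_ud = 29.9, S_dd = 16.9
Terminal payoffs (K − S): max(-7.9, 0) = 0, max(15.1, 0) = 15.1, max(28.1, 0) = 28.1
Node u (S = 46): continuation = e^(−0.05)·[0.8025·0.0000 + 0.1975·15.1000] = 2.8362; exercise value = 0.0000 ≤ continuation, so V_u = 2.8362
Node d (S = 26): continuation = e^(−0.05)·[0.8025·15.1000 + 0.1975·28.1000] = 16.8053; exercise value = 19.0000 > continuation, so V_d = 19.0000 (exercise)
Node 0 (S = 40): continuation = e^(−0.05)·[0.8025·2.8362 + 0.1975·19.0000] = 5.7339; exercise value = 5.0000 ≤ continuation, so V_0 = 5.7339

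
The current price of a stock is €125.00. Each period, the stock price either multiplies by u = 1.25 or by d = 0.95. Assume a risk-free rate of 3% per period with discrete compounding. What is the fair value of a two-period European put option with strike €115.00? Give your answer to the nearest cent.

€1.11

Risk-neutral probability p = (1 + 0.03 − 0.95)/(1.25 − 0.95) = 0.0800/0.3000 = 0.2667
Terminal stock prices: S_uu = 195.3, S_ud = 148.4, S_dd = 112.8
Terminal payoffs (K − S): max(-80.31, 0) = 0, max(-33.44, 0) = 0, max(2.188, 0) = 2.188
Node u (S = 156.2): V_u = 1/1.03·[0.2667·0.0000 + 0.7333·0.0000] = 0.0000
Node d (S = 118.8): V_d = 1/1.03·[0.2667·0.0000 + 0.7333·2.1875] = 1.5574
Node 0 (S = 125): V_0 = 1/1.03·[0.2667·0.0000 + 0.7333·1.5574] = 1.1089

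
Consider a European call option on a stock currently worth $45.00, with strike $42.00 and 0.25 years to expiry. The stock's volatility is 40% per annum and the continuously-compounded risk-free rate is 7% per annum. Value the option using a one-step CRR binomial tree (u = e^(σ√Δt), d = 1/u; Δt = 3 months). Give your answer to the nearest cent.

CRR parameters: u = e^(σ√Δt) = e^(0.4·√0.25) = 1.2214, d = 1/u = 0.8187
Per-period rate: rΔt = 0.07·0.25 = 0.0175, so R = e^0.0175 = 1.0177
Risk-neutral probability p = (e^0.0175 − 0.8187)/(1.2214 − 0.8187) = 0.1989/0.4027 = 0.4940
Terminal stock prices: S_u = 54.96, S_d = 36.84
Terminal payoffs (S − K): max(12.96, 0) = 12.96, max(-5.157, 0) = 0
Node 0 (S = 45): V_0 = e^(−0.0175)·[0.4940·12.9631 + 0.5060·0.0000] = 6.2928

$6.29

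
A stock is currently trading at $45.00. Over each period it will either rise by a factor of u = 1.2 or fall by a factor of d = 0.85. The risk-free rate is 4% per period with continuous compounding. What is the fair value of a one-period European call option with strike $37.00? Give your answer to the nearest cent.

Risk-neutral probability p = (e^0.04 − 0.85)/(1.2 − 0.85) = 0.1908/0.3500 = 0.5452
Terminal stock prices: S_u = 54, S_d = 38.25
Terminal payoffs (S − K): max(17, 0) = 17, max(1.25, 0) = 1.25
Node 0 (S = 45): V_0 = e^(−0.04)·[0.5452·17.0000 + 0.4548·1.2500] = 9.4508

$9.45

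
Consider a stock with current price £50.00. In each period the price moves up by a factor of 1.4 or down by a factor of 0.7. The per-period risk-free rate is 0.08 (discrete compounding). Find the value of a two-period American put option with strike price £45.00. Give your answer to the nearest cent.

Risk-neutral probability p = (1 + 0.08 − 0.7)/(1.4 − 0.7) = 0.3800/0.7000 = 0.5429
Terminal stock prices: S_uu = 98, S_ud = 49, S_dd = 24.5
Terminal payoffs (K − S): max(-53, 0) = 0, max(-4, 0) = 0, max(20.5, 0) = 20.5
Node u (S = 70): continuation = 1/1.08·[0.5429·0.0000 + 0.4571·0.0000] = 0.0000; exercise value = 0.0000 ≤ continuation, so V_u = 0.0000
Node d (S = 35): continuation = 1/1.08·[0.5429·0.0000 + 0.4571·20.5000] = 8.6772; exercise value = 10.0000 > continuation, so V_d = 10.0000 (exercise)
Node 0 (S = 50): continuation = 1/1.08·[0.5429·0.0000 + 0.4571·10.0000] = 4.2328; exercise value = 0.0000 ≤ continuation, so V_0 = 4.2328

£4.23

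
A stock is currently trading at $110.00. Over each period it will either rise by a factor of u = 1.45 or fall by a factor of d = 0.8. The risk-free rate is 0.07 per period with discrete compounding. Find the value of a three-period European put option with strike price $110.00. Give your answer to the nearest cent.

Risk-neutral probability p = (1 + 0.07 − 0.8)/(1.45 − 0.8) = 0.2700/0.6500 = 0.4154
Terminal stock prices: S_uuu = 335.3, S_uud = 185, S_udd = 102.1, S_ddd = 56.32
Terminal payoffs (K − S): max(-225.3, 0) = 0, max(-75.02, 0) = 0, max(7.92, 0) = 7.92, max(53.68, 0) = 53.68
Node uu (S = 231.3): V_uu = 1/1.07·[0.4154·0.0000 + 0.5846·0.0000] = 0.0000
Node ud (S = 127.6): V_ud = 1/1.07·[0.4154·0.0000 + 0.5846·7.9200] = 4.3272
Node dd (S = 70.4): V_dd = 1/1.07·[0.4154·7.9200 + 0.5846·53.6800] = 32.4037
Node u (S = 159.5): V_u = 1/1.07·[0.4154·0.0000 + 0.5846·4.3272] = 2.3643
Node d (S = 88): V_d = 1/1.07·[0.4154·4.3272 + 0.5846·32.4037] = 19.3843
Node 0 (S = 110): V_0 = 1/1.07·[0.4154·2.3643 + 0.5846·19.3843] = 11.5088

$11.51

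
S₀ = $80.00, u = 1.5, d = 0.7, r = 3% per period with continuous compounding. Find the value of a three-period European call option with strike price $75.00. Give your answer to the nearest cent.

Risk-neutral probability p = (e^0.03 − 0.7)/(1.5 − 0.7) = 0.3305/0.8000 = 0.4131
Terminal stock prices: S_uuu = 270, S_uud = 126, S_udd = 58.8, S_ddd = 27.44
Terminal payoffs (S − K): max(195, 0) = 195, max(51, 0) = 51, max(-16.2, 0) = 0, max(-47.56, 0) = 0
Node uu (S = 180): V_uu = e^(−0.03)·[0.4131·195.0000 + 0.5869·51.0000] = 107.2166
Node ud (S = 84): V_ud = e^(−0.03)·[0.4131·51.0000 + 0.5869·0.0000] = 20.4439
Node dd (S = 39.2): V_dd = e^(−0.03)·[0.4131·0.0000 + 0.5869·0.0000] = 0.0000
Node u (S = 120): V_u = e^(−0.03)·[0.4131·107.2166 + 0.5869·20.4439] = 54.6234
Node d (S = 56): V_d = e^(−0.03)·[0.4131·20.4439 + 0.5869·0.0000] = 8.1951
Node 0 (S = 80): V_0 = e^(−0.03)·[0.4131·54.6234 + 0.5869·8.1951] = 26.5642

$26.56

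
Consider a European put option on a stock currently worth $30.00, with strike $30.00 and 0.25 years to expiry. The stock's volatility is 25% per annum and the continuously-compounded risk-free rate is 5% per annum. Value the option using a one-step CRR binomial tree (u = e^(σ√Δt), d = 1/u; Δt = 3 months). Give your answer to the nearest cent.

$1.67

CRR parameters: u = e^(σ√Δt) = e^(0.25·√0.25) = 1.1331, d = 1/u = 0.8825
Per-period rate: rΔt = 0.05·0.25 = 0.0125, so R = e^0.0125 = 1.0126
Risk-neutral probability p = (e^0.0125 − 0.8825)/(1.1331 − 0.8825) = 0.1301/0.2507 = 0.5190
Terminal stock prices: S_u = 33.99, S_d = 26.47
Terminal payoffs (K − S): max(-3.994, 0) = 0, max(3.525, 0) = 3.525
Node 0 (S = 30): V_0 = e^(−0.0125)·[0.5190·0.0000 + 0.4810·3.5251] = 1.6746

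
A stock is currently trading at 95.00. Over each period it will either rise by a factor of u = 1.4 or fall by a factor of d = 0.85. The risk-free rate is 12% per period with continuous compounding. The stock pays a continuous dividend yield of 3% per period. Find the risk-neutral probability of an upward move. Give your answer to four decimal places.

Per-period risk-free factor R = e^0.12 = 1.1275; dividend-adjusted growth = e^(0.12−0.03) = 1.0942.
Risk-neutral probability p = (1.0942 − 0.85)/(1.4 − 0.85) = 0.2442/0.5500 = 0.4440

p = 0.4440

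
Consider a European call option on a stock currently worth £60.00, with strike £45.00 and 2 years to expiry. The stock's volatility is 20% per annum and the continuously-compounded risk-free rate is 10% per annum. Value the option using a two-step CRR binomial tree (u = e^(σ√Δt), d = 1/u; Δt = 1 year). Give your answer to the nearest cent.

CRR parameters: u = e^(σ√Δt) = e^(0.2·√1) = 1.2214, d = 1/u = 0.8187
Per-period rate: rΔt = 0.1·1 = 0.1, so R = e^0.1 = 1.1052
Risk-neutral probability p = (e^0.1 − 0.8187)/(1.2214 − 0.8187) = 0.2864/0.4027 = 0.7113
Terminal stock prices: S_uu = 89.51, S_ud = 60, S_dd = 40.22
Terminal payoffs (S − K): max(44.51, 0) = 44.51, max(15, 0) = 15, max(-4.781, 0) = 0
Node u (S = 73.28): V_u = e^(−0.1)·[0.7113·44.5095 + 0.2887·15.0000] = 32.5665
Node d (S = 49.12): V_d = e^(−0.1)·[0.7113·15.0000 + 0.2887·0.0000] = 9.6548
Node 0 (S = 60): V_0 = e^(−0.1)·[0.7113·32.5665 + 0.2887·9.6548] = 23.4832

£23.48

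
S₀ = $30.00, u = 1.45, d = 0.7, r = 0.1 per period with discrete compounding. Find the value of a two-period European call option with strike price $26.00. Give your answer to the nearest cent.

$10.55

Risk-neutral probability p = (1 + 0.1 − 0.7)/(1.45 − 0.7) = 0.4000/0.7500 = 0.5333
Terminal stock prices: S_uu = 63.08, S_ud = 30.45, S_dd = 14.7
Terminal payoffs (S − K): max(37.08, 0) = 37.08, max(4.45, 0) = 4.45, max(-11.3, 0) = 0
Node u (S = 43.5): V_u = 1/1.1·[0.5333·37.0750 + 0.4667·4.4500] = 19.8636
Node d (S = 21): V_d = 1/1.1·[0.5333·4.4500 + 0.4667·0.0000] = 2.1576
Node 0 (S = 30): V_0 = 1/1.1·[0.5333·19.8636 + 0.4667·2.1576] = 10.5462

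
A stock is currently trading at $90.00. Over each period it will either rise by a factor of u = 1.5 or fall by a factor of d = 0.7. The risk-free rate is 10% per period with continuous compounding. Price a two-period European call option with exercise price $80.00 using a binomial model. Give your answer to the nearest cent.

Risk-neutral probability p = (e^0.1 − 0.7)/(1.5 − 0.7) = 0.4052/0.8000 = 0.5065
Terminal stock prices: S_uu = 202.5, S_ud = 94.5, S_dd = 44.1
Terminal payoffs (S − K): max(122.5, 0) = 122.5, max(14.5, 0) = 14.5, max(-35.9, 0) = 0
Node u (S = 135): V_u = e^(−0.1)·[0.5065·122.5000 + 0.4935·14.5000] = 62.6130
Node d (S = 63): V_d = e^(−0.1)·[0.5065·14.5000 + 0.4935·0.0000] = 6.6449
Node 0 (S = 90): V_0 = e^(−0.1)·[0.5065·62.6130 + 0.4935·6.6449] = 31.6609

$31.66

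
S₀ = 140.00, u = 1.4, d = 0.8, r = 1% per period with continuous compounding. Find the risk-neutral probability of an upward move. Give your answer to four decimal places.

Risk-neutral probability p = (e^0.01 − 0.8)/(1.4 − 0.8) = 0.2101/0.6000 = 0.3501

p = 0.3501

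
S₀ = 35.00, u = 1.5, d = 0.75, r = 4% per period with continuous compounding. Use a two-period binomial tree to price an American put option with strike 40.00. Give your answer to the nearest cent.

8.23

Risk-neutral probability p = (e^0.04 − 0.75)/(1.5 − 0.75) = 0.2908/0.7500 = 0.3877
Terminal stock prices: S_uu = 78.75, S_ud = 39.38, S_dd = 19.69
Terminal payoffs (K − S): max(-38.75, 0) = 0, max(0.625, 0) = 0.625, max(20.31, 0) = 20.31
Node u (S = 52.5): continuation = e^(−0.04)·[0.3877·0.0000 + 0.6123·0.6250] = 0.3677; exercise value = 0.0000 ≤ continuation, so V_u = 0.3677
Node d (S = 26.25): continuation = e^(−0.04)·[0.3877·0.6250 + 0.6123·20.3125] = 12.1816; exercise value = 13.7500 > continuation, so V_d = 13.7500 (exercise)
Node 0 (S = 35): continuation = e^(−0.04)·[0.3877·0.3677 + 0.6123·13.7500] = 8.2253; exercise value = 5.0000 ≤ continuation, so V_0 = 8.2253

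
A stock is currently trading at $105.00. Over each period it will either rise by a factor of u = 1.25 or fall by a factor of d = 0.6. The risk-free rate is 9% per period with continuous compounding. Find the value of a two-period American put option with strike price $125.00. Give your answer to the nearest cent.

$20.63

Risk-neutral probability p = (e^0.09 − 0.6)/(1.25 − 0.6) = 0.4942/0.6500 = 0.7603
Terminal stock prices: S_uu = 164.1, S_ud = 78.75, S_dd = 37.8
Terminal payoffs (K − S): max(-39.06, 0) = 0, max(46.25, 0) = 46.25, max(87.2, 0) = 87.2
Node u (S = 131.2): continuation = e^(−0.09)·[0.7603·0.0000 + 0.2397·46.2500] = 10.1333; exercise value = 0.0000 ≤ continuation, so V_u = 10.1333
Node d (S = 63): continuation = e^(−0.09)·[0.7603·46.2500 + 0.2397·87.2000] = 51.2414; exercise value = 62.0000 > continuation, so V_d = 62.0000 (exercise)
Node 0 (S = 105): continuation = e^(−0.09)·[0.7603·10.1333 + 0.2397·62.0000] = 20.6251; exercise value = 20.0000 ≤ continuation, so V_0 = 20.6251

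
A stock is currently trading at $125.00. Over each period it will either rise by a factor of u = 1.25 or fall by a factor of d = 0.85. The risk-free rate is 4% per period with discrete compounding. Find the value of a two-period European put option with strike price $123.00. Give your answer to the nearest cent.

Risk-neutral probability p = (1 + 0.04 − 0.85)/(1.25 − 0.85) = 0.1900/0.4000 = 0.4750
Terminal stock prices: S_uu = 195.3, S_ud = 132.8, S_dd = 90.31
Terminal payoffs (K − S): max(-72.31, 0) = 0, max(-9.812, 0) = 0, max(32.69, 0) = 32.69
Node u (S = 156.2): V_u = 1/1.04·[0.4750·0.0000 + 0.5250·0.0000] = 0.0000
Node d (S = 106.2): V_d = 1/1.04·[0.4750·0.0000 + 0.5250·32.6875] = 16.5009
Node 0 (S = 125): V_0 = 1/1.04·[0.4750·0.0000 + 0.5250·16.5009] = 8.3298

$8.33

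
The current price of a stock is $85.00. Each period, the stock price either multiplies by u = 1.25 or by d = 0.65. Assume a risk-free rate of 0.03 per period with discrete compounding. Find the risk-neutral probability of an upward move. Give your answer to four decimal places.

p = 0.6333

Risk-neutral probability p = (1 + 0.03 − 0.65)/(1.25 − 0.65) = 0.3800/0.6000 = 0.6333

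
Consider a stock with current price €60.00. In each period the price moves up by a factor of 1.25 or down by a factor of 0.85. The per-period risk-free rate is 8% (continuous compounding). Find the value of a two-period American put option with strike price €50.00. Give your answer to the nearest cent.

€0.98

Risk-neutral probability p = (e^0.08 − 0.85)/(1.25 − 0.85) = 0.2333/0.4000 = 0.5832
Terminal stock prices: S_uu = 93.75, S_ud = 63.75, S_dd = 43.35
Terminal payoffs (K − S): max(-43.75, 0) = 0, max(-13.75, 0) = 0, max(6.65, 0) = 6.65
Node u (S = 75): continuation = e^(−0.08)·[0.5832·0.0000 + 0.4168·0.0000] = 0.0000; exercise value = 0.0000 ≤ continuation, so V_u = 0.0000
Node d (S = 51): continuation = e^(−0.08)·[0.5832·0.0000 + 0.4168·6.6500] = 2.5585; exercise value = 0.0000 ≤ continuation, so V_d = 2.5585
Node 0 (S = 60): continuation = e^(−0.08)·[0.5832·0.0000 + 0.4168·2.5585] = 0.9844; exercise value = 0.0000 ≤ continuation, so V_0 = 0.9844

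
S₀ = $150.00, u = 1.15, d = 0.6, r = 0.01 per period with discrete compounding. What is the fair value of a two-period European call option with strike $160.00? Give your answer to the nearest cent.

Risk-neutral probability p = (1 + 0.01 − 0.6)/(1.15 − 0.6) = 0.4100/0.5500 = 0.7455
Terminal stock prices: S_uu = 198.4, S_ud = 103.5, S_dd = 54
Terminal payoffs (S − K): max(38.37, 0) = 38.37, max(-56.5, 0) = 0, max(-106, 0) = 0
Node u (S = 172.5): V_u = 1/1.01·[0.7455·38.3750 + 0.2545·0.0000] = 28.3236
Node d (S = 90): V_d = 1/1.01·[0.7455·0.0000 + 0.2545·0.0000] = 0.0000
Node 0 (S = 150): V_0 = 1/1.01·[0.7455·28.3236 + 0.2545·0.0000] = 20.9049

$20.90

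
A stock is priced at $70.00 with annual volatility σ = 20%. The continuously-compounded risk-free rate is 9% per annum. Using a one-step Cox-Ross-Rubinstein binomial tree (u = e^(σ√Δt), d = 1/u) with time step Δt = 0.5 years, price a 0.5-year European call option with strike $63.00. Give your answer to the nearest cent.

$10.57

CRR parameters: u = e^(σ√Δt) = e^(0.2·√0.5) = 1.1519, d = 1/u = 0.8681
Per-period rate: rΔt = 0.09·0.5 = 0.045, so R = e^0.045 = 1.0460
Risk-neutral probability p = (e^0.045 − 0.8681)/(1.1519 − 0.8681) = 0.1779/0.2838 = 0.6269
Terminal stock prices: S_u = 80.63, S_d = 60.77
Terminal payoffs (S − K): max(17.63, 0) = 17.63, max(-2.231, 0) = 0
Node 0 (S = 70): V_0 = e^(−0.045)·[0.6269·17.6337 + 0.3731·0.0000] = 10.5681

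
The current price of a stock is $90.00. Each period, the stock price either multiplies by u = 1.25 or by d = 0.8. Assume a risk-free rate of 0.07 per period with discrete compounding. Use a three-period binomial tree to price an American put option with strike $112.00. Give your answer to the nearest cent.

$22.00

Risk-neutral probability p = (1 + 0.07 − 0.8)/(1.25 − 0.8) = 0.2700/0.4500 = 0.6000
Terminal stock prices: S_uuu = 175.8, S_uud = 112.5, S_udd = 72, S_ddd = 46.08
Terminal payoffs (K − S): max(-63.78, 0) = 0, max(-0.5, 0) = 0, max(40, 0) = 40, max(65.92, 0) = 65.92
Node uu (S = 140.6): continuation = 1/1.07·[0.6000·0.0000 + 0.4000·0.0000] = 0.0000; exercise value = 0.0000 ≤ continuation, so V_uu = 0.0000
Node ud (S = 90): continuation = 1/1.07·[0.6000·0.0000 + 0.4000·40.0000] = 14.9533; exercise value = 22.0000 > continuation, so V_ud = 22.0000 (exercise)
Node dd (S = 57.6): continuation = 1/1.07·[0.6000·40.0000 + 0.4000·65.9200] = 47.0729; exercise value = 54.4000 > continuation, so V_dd = 54.4000 (exercise)
Node u (S = 112.5): continuation = 1/1.07·[0.6000·0.0000 + 0.4000·22.0000] = 8.2243; exercise value = 0.0000 ≤ continuation, so V_u = 8.2243
Node d (S = 72): continuation = 1/1.07·[0.6000·22.0000 + 0.4000·54.4000] = 32.6729; exercise value = 40.0000 > continuation, so V_d = 40.0000 (exercise)
Node 0 (S = 90): continuation = 1/1.07·[0.6000·8.2243 + 0.4000·40.0000] = 19.5650; exercise value = 22.0000 > continuation, so V_0 = 22.0000 (exercise)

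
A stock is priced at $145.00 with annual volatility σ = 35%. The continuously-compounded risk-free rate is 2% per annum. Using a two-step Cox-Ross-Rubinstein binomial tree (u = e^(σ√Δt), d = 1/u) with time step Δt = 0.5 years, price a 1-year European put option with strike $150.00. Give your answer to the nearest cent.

CRR parameters: u = e^(σ√Δt) = e^(0.35·√0.5) = 1.2808, d = 1/u = 0.7808
Per-period rate: rΔt = 0.02·0.5 = 0.01, so R = e^0.01 = 1.0101
Risk-neutral probability p = (e^0.01 − 0.7808)/(1.2808 − 0.7808) = 0.2293/0.5000 = 0.4585
Terminal stock prices: S_uu = 237.9, S_ud = 145, S_dd = 88.39
Terminal payoffs (K − S): max(-87.87, 0) = 0, max(5, 0) = 5, max(61.61, 0) = 61.61
Node u (S = 185.7): V_u = e^(−0.01)·[0.4585·0.0000 + 0.5415·5.0000] = 2.6804
Node d (S = 113.2): V_d = e^(−0.01)·[0.4585·5.0000 + 0.5415·61.6100] = 35.2973
Node 0 (S = 145): V_0 = e^(−0.01)·[0.4585·2.6804 + 0.5415·35.2973] = 20.1387

$20.14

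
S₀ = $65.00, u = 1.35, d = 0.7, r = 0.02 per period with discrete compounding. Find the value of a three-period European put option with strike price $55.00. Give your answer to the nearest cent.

Risk-neutral probability p = (1 + 0.02 − 0.7)/(1.35 − 0.7) = 0.3200/0.6500 = 0.4923
Terminal stock prices: S_uuu = 159.9, S_uud = 82.92, S_udd = 43, S_ddd = 22.29
Terminal payoffs (K − S): max(-104.9, 0) = 0, max(-27.92, 0) = 0, max(12, 0) = 12, max(32.71, 0) = 32.71
Node uu (S = 118.5): V_uu = 1/1.02·[0.4923·0.0000 + 0.5077·0.0000] = 0.0000
Node ud (S = 61.42): V_ud = 1/1.02·[0.4923·0.0000 + 0.5077·12.0025] = 5.9741
Node dd (S = 31.85): V_dd = 1/1.02·[0.4923·12.0025 + 0.5077·32.7050] = 22.0716
Node u (S = 87.75): V_u = 1/1.02·[0.4923·0.0000 + 0.5077·5.9741] = 2.9735
Node d (S = 45.5): V_d = 1/1.02·[0.4923·5.9741 + 0.5077·22.0716] = 13.8693
Node 0 (S = 65): V_0 = 1/1.02·[0.4923·2.9735 + 0.5077·13.8693] = 8.3384

$8.34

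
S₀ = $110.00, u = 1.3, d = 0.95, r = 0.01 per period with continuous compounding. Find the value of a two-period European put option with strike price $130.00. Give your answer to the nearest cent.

Risk-neutral probability p = (e^0.01 − 0.95)/(1.3 − 0.95) = 0.0601/0.3500 = 0.1716
Terminal stock prices: S_uu = 185.9, S_ud = 135.8, S_dd = 99.27
Terminal payoffs (K − S): max(-55.9, 0) = 0, max(-5.85, 0) = 0, max(30.73, 0) = 30.73
Node u (S = 143): V_u = e^(−0.01)·[0.1716·0.0000 + 0.8284·0.0000] = 0.0000
Node d (S = 104.5): V_d = e^(−0.01)·[0.1716·0.0000 + 0.8284·30.7250] = 25.2002
Node 0 (S = 110): V_0 = e^(−0.01)·[0.1716·0.0000 + 0.8284·25.2002] = 20.6688

$20.67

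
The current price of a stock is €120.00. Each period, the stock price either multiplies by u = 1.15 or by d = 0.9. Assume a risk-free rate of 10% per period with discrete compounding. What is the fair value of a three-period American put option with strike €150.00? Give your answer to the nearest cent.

Risk-neutral probability p = (1 + 0.1 − 0.9)/(1.15 − 0.9) = 0.2000/0.2500 = 0.8000
Terminal stock prices: S_uuu = 182.5, S_uud = 142.8, S_udd = 111.8, S_ddd = 87.48
Terminal payoffs (K − S): max(-32.5, 0) = 0, max(7.17, 0) = 7.17, max(38.22, 0) = 38.22, max(62.52, 0) = 62.52
Node uu (S = 158.7): continuation = 1/1.1·[0.8000·0.0000 + 0.2000·7.1700] = 1.3036; exercise value = 0.0000 ≤ continuation, so V_uu = 1.3036
Node ud (S = 124.2): continuation = 1/1.1·[0.8000·7.1700 + 0.2000·38.2200] = 12.1636; exercise value = 25.8000 > continuation, so V_ud = 25.8000 (exercise)
Node dd (S = 97.2): continuation = 1/1.1·[0.8000·38.2200 + 0.2000·62.5200] = 39.1636; exercise value = 52.8000 > continuation, so V_dd = 52.8000 (exercise)
Node u (S = 138): continuation = 1/1.1·[0.8000·1.3036 + 0.2000·25.8000] = 5.6390; exercise value = 12.0000 > continuation, so V_u = 12.0000 (exercise)
Node d (S = 108): continuation = 1/1.1·[0.8000·25.8000 + 0.2000·52.8000] = 28.3636; exercise value = 42.0000 > continuation, so V_d = 42.0000 (exercise)
Node 0 (S = 120): continuation = 1/1.1·[0.8000·12.0000 + 0.2000·42.0000] = 16.3636; exercise value = 30.0000 > continuation, so V_0 = 30.0000 (exercise)

€30.00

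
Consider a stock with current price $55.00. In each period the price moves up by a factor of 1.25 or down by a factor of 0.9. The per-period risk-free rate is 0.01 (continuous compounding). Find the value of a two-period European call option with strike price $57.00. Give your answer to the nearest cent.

Risk-neutral probability p = (e^0.01 − 0.9)/(1.25 − 0.9) = 0.1101/0.3500 = 0.3144
Terminal stock prices: S_uu = 85.94, S_ud = 61.88, S_dd = 44.55
Terminal payoffs (S − K): max(28.94, 0) = 28.94, max(4.875, 0) = 4.875, max(-12.45, 0) = 0
Node u (S = 68.75): V_u = e^(−0.01)·[0.3144·28.9375 + 0.6856·4.8750] = 12.3172
Node d (S = 49.5): V_d = e^(−0.01)·[0.3144·4.8750 + 0.6856·0.0000] = 1.5176
Node 0 (S = 55): V_0 = e^(−0.01)·[0.3144·12.3172 + 0.6856·1.5176] = 4.8644

$4.86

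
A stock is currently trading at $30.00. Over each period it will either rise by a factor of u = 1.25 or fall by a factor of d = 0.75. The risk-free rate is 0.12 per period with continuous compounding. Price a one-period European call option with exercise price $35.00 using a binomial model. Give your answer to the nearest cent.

Risk-neutral probability p = (e^0.12 − 0.75)/(1.25 − 0.75) = 0.3775/0.5000 = 0.7550
Terminal stock prices: S_u = 37.5, S_d = 22.5
Terminal payoffs (S − K): max(2.5, 0) = 2.5, max(-12.5, 0) = 0
Node 0 (S = 30): V_0 = e^(−0.12)·[0.7550·2.5000 + 0.2450·0.0000] = 1.6740

$1.67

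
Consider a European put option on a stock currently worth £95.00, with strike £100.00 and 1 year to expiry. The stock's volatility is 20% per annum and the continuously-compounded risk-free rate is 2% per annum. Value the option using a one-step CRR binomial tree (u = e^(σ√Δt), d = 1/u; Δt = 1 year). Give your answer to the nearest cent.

£10.88

CRR parameters: u = e^(σ√Δt) = e^(0.2·√1) = 1.2214, d = 1/u = 0.8187
Per-period rate: rΔt = 0.02·1 = 0.02, so R = e^0.02 = 1.0202
Risk-neutral probability p = (e^0.02 − 0.8187)/(1.2214 − 0.8187) = 0.2015/0.4027 = 0.5003
Terminal stock prices: S_u = 116, S_d = 77.78
Terminal payoffs (K − S): max(-16.03, 0) = 0, max(22.22, 0) = 22.22
Node 0 (S = 95): V_0 = e^(−0.02)·[0.5003·0.0000 + 0.4997·22.2206] = 10.8830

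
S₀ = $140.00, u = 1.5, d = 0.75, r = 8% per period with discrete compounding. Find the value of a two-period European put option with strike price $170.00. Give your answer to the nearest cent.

$29.81

Risk-neutral probability p = (1 + 0.08 − 0.75)/(1.5 − 0.75) = 0.3300/0.7500 = 0.4400
Terminal stock prices: S_uu = 315, S_ud = 157.5, S_dd = 78.75
Terminal payoffs (K − S): max(-145, 0) = 0, max(12.5, 0) = 12.5, max(91.25, 0) = 91.25
Node u (S = 210): V_u = 1/1.08·[0.4400·0.0000 + 0.5600·12.5000] = 6.4815
Node d (S = 105): V_d = 1/1.08·[0.4400·12.5000 + 0.5600·91.2500] = 52.4074
Node 0 (S = 140): V_0 = 1/1.08·[0.4400·6.4815 + 0.5600·52.4074] = 29.8148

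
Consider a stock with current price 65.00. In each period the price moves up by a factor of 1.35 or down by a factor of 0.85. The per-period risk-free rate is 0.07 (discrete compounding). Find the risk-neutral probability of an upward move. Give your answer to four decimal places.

Risk-neutral probability p = (1 + 0.07 − 0.85)/(1.35 − 0.85) = 0.2200/0.5000 = 0.4400

p = 0.4400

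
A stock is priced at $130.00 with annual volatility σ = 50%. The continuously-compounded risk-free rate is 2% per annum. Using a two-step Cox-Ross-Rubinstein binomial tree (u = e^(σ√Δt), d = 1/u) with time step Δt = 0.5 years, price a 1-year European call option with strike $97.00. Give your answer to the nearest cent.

CRR parameters: u = e^(σ√Δt) = e^(0.5·√0.5) = 1.4241, d = 1/u = 0.7022
Per-period rate: rΔt = 0.02·0.5 = 0.01, so R = e^0.01 = 1.0101
Risk-neutral probability p = (e^0.01 − 0.7022)/(1.4241 − 0.7022) = 0.3079/0.7219 = 0.4264
Terminal stock prices: S_uu = 263.7, S_ud = 130, S_dd = 64.1
Terminal payoffs (S − K): max(166.7, 0) = 166.7, max(33, 0) = 33, max(-32.9, 0) = 0
Node u (S = 185.1): V_u = e^(−0.01)·[0.4264·166.6549 + 0.5736·33.0000] = 89.1006
Node d (S = 91.28): V_d = e^(−0.01)·[0.4264·33.0000 + 0.5736·0.0000] = 13.9326
Node 0 (S = 130): V_0 = e^(−0.01)·[0.4264·89.1006 + 0.5736·13.9326] = 45.5298

$45.53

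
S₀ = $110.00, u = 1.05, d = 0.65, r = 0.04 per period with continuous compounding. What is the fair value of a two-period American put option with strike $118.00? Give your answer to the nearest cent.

Risk-neutral probability p = (e^0.04 − 0.65)/(1.05 − 0.65) = 0.3908/0.4000 = 0.9770
Terminal stock prices: S_uu = 121.3, S_ud = 75.08, S_dd = 46.48
Terminal payoffs (K − S): max(-3.275, 0) = 0, max(42.92, 0) = 42.92, max(71.53, 0) = 71.53
Node u (S = 115.5): continuation = e^(−0.04)·[0.9770·0.0000 + 0.0230·42.9250] = 0.9475; exercise value = 2.5000 > continuation, so V_u = 2.5000 (exercise)
Node d (S = 71.5): continuation = e^(−0.04)·[0.9770·42.9250 + 0.0230·71.5250] = 41.8732; exercise value = 46.5000 > continuation, so V_d = 46.5000 (exercise)
Node 0 (S = 110): continuation = e^(−0.04)·[0.9770·2.5000 + 0.0230·46.5000] = 3.3732; exercise value = 8.0000 > continuation, so V_0 = 8.0000 (exercise)

$8.00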